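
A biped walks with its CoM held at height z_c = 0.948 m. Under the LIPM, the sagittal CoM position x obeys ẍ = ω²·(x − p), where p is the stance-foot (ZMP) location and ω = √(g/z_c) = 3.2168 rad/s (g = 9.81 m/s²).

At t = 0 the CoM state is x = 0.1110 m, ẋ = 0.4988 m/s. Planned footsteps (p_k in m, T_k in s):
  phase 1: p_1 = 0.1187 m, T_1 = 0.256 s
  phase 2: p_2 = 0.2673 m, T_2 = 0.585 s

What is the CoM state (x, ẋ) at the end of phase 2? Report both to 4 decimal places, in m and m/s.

phase 1: p=0.1187, T=0.256, ωT=0.823501, cosh=1.358677, sinh=0.919785; start (x,ẋ)=(0.111000, 0.498800) → end (x,ẋ)=(0.250861, 0.654926)
phase 2: p=0.2673, T=0.585, ωT=1.881828, cosh=3.358904, sinh=3.206592; start (x,ẋ)=(0.250861, 0.654926) → end (x,ẋ)=(0.864930, 2.030264)

x = 0.8649, ẋ = 2.0303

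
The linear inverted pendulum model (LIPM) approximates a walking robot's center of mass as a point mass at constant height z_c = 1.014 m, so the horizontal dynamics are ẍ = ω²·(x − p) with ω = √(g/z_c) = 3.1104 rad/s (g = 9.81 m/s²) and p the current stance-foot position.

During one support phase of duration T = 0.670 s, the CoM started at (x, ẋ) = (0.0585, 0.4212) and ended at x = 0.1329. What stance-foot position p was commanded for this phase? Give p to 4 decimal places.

p = 0.2083

ωT = 3.1104·0.670 = 2.083968; cosh(ωT) = 4.080365, sinh(ωT) = 3.955929
x(T) = p + (x₀−p)·cosh(ωT) + (ẋ₀/ω)·sinh(ωT) ⇒ p·(1 − cosh) = x(T) − x₀·cosh − (ẋ₀/ω)·sinh
numerator   = 0.1329 − (0.0585)·4.080365 − (0.4212/3.1104)·3.955929 = -0.641500
denominator = 1 − 4.080365 = -3.080365
p = -0.641500 / -3.080365 = 0.2083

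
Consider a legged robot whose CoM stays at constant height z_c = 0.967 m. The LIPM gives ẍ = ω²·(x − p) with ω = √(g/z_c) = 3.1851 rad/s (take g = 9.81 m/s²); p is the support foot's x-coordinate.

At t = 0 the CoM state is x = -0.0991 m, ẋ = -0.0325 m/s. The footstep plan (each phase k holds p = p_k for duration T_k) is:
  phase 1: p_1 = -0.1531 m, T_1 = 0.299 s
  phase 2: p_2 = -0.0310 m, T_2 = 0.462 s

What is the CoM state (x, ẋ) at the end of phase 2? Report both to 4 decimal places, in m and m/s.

x = -0.0609, ẋ = -0.0240

phase 1: p=-0.1531, T=0.299, ωT=0.952345, cosh=1.488808, sinh=1.102972; start (x,ẋ)=(-0.099100, -0.032500) → end (x,ẋ)=(-0.083959, 0.141320)
phase 2: p=-0.0310, T=0.462, ωT=1.471516, cosh=2.292706, sinh=2.063129; start (x,ẋ)=(-0.083959, 0.141320) → end (x,ẋ)=(-0.060880, -0.024002)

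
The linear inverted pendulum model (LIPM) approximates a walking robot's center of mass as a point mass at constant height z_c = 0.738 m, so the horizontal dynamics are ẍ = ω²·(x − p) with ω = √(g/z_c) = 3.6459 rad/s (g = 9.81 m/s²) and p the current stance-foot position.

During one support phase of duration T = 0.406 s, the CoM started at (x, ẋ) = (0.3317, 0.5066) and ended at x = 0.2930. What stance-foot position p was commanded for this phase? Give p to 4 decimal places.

p = 0.5821

ωT = 3.6459·0.406 = 1.480235; cosh(ωT) = 2.310782, sinh(ωT) = 2.083198
x(T) = p + (x₀−p)·cosh(ωT) + (ẋ₀/ω)·sinh(ωT) ⇒ p·(1 − cosh) = x(T) − x₀·cosh − (ẋ₀/ω)·sinh
numerator   = 0.2930 − (0.3317)·2.310782 − (0.5066/3.6459)·2.083198 = -0.762948
denominator = 1 − 2.310782 = -1.310782
p = -0.762948 / -1.310782 = 0.5821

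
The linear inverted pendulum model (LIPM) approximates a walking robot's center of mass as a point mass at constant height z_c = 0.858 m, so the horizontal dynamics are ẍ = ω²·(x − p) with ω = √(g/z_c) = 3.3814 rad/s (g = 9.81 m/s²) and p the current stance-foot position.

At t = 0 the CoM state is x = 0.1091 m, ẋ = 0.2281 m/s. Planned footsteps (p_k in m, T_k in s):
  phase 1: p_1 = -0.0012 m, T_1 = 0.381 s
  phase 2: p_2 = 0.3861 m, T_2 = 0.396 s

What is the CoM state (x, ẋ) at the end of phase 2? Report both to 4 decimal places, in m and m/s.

x = 0.8279, ẋ = 1.8266

phase 1: p=-0.0012, T=0.381, ωT=1.288313, cosh=1.951200, sinh=1.675465; start (x,ẋ)=(0.109100, 0.228100) → end (x,ẋ)=(0.327040, 1.069964)
phase 2: p=0.3861, T=0.396, ωT=1.339034, cosh=2.038728, sinh=1.776629; start (x,ẋ)=(0.327040, 1.069964) → end (x,ẋ)=(0.827864, 1.826561)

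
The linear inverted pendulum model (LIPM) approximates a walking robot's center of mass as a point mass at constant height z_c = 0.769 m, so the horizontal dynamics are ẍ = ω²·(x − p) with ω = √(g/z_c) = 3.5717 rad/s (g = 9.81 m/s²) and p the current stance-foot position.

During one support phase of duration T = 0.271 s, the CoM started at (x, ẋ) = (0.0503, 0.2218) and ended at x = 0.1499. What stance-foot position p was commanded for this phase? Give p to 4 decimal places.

ωT = 3.5717·0.271 = 0.967931; cosh(ωT) = 1.506180, sinh(ωT) = 1.126312
x(T) = p + (x₀−p)·cosh(ωT) + (ẋ₀/ω)·sinh(ωT) ⇒ p·(1 − cosh) = x(T) − x₀·cosh − (ẋ₀/ω)·sinh
numerator   = 0.1499 − (0.0503)·1.506180 − (0.2218/3.5717)·1.126312 = 0.004196
denominator = 1 − 1.506180 = -0.506180
p = 0.004196 / -0.506180 = -0.0083

p = -0.0083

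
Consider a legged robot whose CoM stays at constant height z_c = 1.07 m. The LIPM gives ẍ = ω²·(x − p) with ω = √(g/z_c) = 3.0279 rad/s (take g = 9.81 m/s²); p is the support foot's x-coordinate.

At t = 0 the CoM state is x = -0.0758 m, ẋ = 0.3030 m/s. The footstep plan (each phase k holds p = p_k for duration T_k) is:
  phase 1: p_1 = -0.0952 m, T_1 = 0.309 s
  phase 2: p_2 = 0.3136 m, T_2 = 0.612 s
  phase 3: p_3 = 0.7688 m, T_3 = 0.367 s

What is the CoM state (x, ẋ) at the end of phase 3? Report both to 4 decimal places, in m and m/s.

phase 1: p=-0.0952, T=0.309, ωT=0.935621, cosh=1.470569, sinh=1.078227; start (x,ẋ)=(-0.075800, 0.303000) → end (x,ẋ)=(0.041227, 0.508919)
phase 2: p=0.3136, T=0.612, ωT=1.853075, cosh=3.268080, sinh=3.111325; start (x,ẋ)=(0.041227, 0.508919) → end (x,ẋ)=(-0.053598, -0.902784)
phase 3: p=0.7688, T=0.367, ωT=1.111239, cosh=1.683636, sinh=1.354485; start (x,ẋ)=(-0.053598, -0.902784) → end (x,ẋ)=(-1.019665, -4.892814)

x = -1.0197, ẋ = -4.8928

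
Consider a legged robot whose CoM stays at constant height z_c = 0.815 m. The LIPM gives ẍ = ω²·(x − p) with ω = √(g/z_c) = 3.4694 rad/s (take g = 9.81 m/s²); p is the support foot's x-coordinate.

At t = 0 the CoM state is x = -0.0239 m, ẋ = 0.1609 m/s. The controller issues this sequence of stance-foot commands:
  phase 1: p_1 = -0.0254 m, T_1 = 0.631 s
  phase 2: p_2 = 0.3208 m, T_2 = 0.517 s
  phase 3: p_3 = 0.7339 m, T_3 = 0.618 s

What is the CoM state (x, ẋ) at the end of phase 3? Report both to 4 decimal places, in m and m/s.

phase 1: p=-0.0254, T=0.631, ωT=2.189191, cosh=4.519999, sinh=4.407992; start (x,ẋ)=(-0.023900, 0.160900) → end (x,ẋ)=(0.185809, 0.750207)
phase 2: p=0.3208, T=0.517, ωT=1.793680, cosh=3.088940, sinh=2.922593; start (x,ẋ)=(0.185809, 0.750207) → end (x,ẋ)=(0.535789, 0.948585)
phase 3: p=0.7339, T=0.618, ωT=2.144089, cosh=4.325720, sinh=4.208545; start (x,ẋ)=(0.535789, 0.948585) → end (x,ẋ)=(1.027606, 1.210672)

x = 1.0276, ẋ = 1.2107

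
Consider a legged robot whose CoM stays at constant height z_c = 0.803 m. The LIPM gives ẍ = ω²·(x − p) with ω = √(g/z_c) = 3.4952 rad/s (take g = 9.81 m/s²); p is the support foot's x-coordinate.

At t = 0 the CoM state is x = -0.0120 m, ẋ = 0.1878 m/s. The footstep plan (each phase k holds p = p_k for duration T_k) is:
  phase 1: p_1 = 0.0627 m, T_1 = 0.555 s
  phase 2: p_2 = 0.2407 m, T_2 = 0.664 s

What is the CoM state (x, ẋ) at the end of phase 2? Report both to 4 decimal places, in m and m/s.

x = -1.4182, ẋ = -5.7308

phase 1: p=0.0627, T=0.555, ωT=1.939836, cosh=3.550669, sinh=3.406941; start (x,ẋ)=(-0.012000, 0.187800) → end (x,ẋ)=(-0.019477, -0.222708)
phase 2: p=0.2407, T=0.664, ωT=2.320813, cosh=5.141071, sinh=5.042877; start (x,ẋ)=(-0.019477, -0.222708) → end (x,ẋ)=(-1.418212, -5.730803)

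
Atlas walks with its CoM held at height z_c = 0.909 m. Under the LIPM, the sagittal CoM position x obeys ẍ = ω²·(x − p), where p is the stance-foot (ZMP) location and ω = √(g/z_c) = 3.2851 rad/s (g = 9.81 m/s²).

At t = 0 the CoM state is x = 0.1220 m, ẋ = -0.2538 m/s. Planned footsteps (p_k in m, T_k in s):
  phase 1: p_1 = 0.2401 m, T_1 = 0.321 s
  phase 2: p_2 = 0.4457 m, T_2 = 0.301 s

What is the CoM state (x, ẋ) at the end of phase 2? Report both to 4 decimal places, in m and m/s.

x = -0.6252, ẋ = -3.2495

phase 1: p=0.2401, T=0.321, ωT=1.054517, cosh=1.609475, sinh=1.261114; start (x,ẋ)=(0.122000, -0.253800) → end (x,ẋ)=(-0.047410, -0.897759)
phase 2: p=0.4457, T=0.301, ωT=0.988815, cosh=1.530032, sinh=1.158015; start (x,ẋ)=(-0.047410, -0.897759) → end (x,ẋ)=(-0.625239, -3.249488)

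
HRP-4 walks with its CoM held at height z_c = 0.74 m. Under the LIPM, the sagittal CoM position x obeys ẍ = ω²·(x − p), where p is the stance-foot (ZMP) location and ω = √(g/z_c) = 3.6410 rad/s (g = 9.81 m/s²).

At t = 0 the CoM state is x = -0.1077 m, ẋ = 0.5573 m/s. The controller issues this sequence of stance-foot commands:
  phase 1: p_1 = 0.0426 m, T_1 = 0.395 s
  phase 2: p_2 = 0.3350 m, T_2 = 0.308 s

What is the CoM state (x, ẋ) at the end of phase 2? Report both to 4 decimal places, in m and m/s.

phase 1: p=0.0426, T=0.395, ωT=1.438195, cosh=2.225220, sinh=1.987864; start (x,ẋ)=(-0.107700, 0.557300) → end (x,ẋ)=(0.012417, 0.152272)
phase 2: p=0.3350, T=0.308, ωT=1.121428, cosh=1.697524, sinh=1.371710; start (x,ẋ)=(0.012417, 0.152272) → end (x,ẋ)=(-0.155226, -1.352624)

x = -0.1552, ẋ = -1.3526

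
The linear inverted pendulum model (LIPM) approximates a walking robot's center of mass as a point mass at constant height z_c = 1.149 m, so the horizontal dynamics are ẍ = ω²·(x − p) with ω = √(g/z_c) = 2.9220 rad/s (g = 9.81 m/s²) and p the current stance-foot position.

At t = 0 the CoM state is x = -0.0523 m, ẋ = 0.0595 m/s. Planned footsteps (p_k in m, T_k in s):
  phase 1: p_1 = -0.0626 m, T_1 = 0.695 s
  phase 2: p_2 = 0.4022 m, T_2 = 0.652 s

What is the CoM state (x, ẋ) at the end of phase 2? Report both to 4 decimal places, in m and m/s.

x = -0.4092, ẋ = -2.1682

phase 1: p=-0.0626, T=0.695, ωT=2.030790, cosh=3.875668, sinh=3.744436; start (x,ẋ)=(-0.052300, 0.059500) → end (x,ẋ)=(0.053566, 0.343297)
phase 2: p=0.4022, T=0.652, ωT=1.905144, cosh=3.434588, sinh=3.285787; start (x,ẋ)=(0.053566, 0.343297) → end (x,ẋ)=(-0.409175, -2.168171)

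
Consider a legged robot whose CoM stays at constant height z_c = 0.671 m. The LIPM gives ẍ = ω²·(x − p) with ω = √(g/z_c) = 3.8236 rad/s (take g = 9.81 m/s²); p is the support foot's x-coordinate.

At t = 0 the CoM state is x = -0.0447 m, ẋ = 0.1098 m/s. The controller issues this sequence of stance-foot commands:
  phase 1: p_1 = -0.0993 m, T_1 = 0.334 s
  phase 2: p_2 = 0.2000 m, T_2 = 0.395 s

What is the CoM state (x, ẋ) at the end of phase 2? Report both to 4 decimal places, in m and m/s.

x = 0.1666, ẋ = 0.1189

phase 1: p=-0.0993, T=0.334, ωT=1.277082, cosh=1.932506, sinh=1.653656; start (x,ẋ)=(-0.044700, 0.109800) → end (x,ẋ)=(0.053702, 0.557420)
phase 2: p=0.2000, T=0.395, ωT=1.510322, cosh=2.374514, sinh=2.153675; start (x,ẋ)=(0.053702, 0.557420) → end (x,ẋ)=(0.166585, 0.118868)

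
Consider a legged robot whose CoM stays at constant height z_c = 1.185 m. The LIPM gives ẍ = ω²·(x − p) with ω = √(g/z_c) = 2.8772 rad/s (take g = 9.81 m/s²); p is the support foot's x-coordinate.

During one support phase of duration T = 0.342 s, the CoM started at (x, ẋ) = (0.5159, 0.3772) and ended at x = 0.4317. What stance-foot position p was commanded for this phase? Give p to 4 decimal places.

ωT = 2.8772·0.342 = 0.984002; cosh(ωT) = 1.524477, sinh(ωT) = 1.150665
x(T) = p + (x₀−p)·cosh(ωT) + (ẋ₀/ω)·sinh(ωT) ⇒ p·(1 − cosh) = x(T) − x₀·cosh − (ẋ₀/ω)·sinh
numerator   = 0.4317 − (0.5159)·1.524477 − (0.3772/2.8772)·1.150665 = -0.505629
denominator = 1 − 1.524477 = -0.524477
p = -0.505629 / -0.524477 = 0.9641

p = 0.9641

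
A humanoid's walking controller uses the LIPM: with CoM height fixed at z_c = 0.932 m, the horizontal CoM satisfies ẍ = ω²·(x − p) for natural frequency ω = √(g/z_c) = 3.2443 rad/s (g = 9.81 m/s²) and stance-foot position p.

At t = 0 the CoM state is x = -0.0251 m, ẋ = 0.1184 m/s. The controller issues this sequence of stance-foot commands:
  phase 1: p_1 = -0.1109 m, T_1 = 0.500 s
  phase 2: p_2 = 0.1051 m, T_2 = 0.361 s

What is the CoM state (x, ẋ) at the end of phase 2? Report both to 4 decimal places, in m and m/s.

x = 0.7236, ẋ = 2.2141

phase 1: p=-0.1109, T=0.500, ωT=1.622150, cosh=2.630720, sinh=2.433246; start (x,ẋ)=(-0.025100, 0.118400) → end (x,ẋ)=(0.203617, 0.988798)
phase 2: p=0.1051, T=0.361, ωT=1.171192, cosh=1.767917, sinh=1.457920; start (x,ẋ)=(0.203617, 0.988798) → end (x,ẋ)=(0.723614, 2.214089)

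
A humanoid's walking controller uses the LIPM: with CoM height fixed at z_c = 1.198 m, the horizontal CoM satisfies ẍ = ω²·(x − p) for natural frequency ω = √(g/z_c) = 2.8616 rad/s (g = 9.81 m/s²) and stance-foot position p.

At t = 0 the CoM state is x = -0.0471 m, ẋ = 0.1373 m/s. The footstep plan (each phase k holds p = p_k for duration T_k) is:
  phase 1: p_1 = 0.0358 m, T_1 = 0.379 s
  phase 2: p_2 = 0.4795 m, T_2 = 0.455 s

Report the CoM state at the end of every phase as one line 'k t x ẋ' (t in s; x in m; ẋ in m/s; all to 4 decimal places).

1 0.3790 -0.0380 -0.0845
2 0.8340 -0.5924 -2.6877

phase 1: p=0.0358, T=0.379, ωT=1.084546, cosh=1.648076, sinh=1.310021; start (x,ẋ)=(-0.047100, 0.137300) → end (x,ẋ)=(-0.037971, -0.084491)
phase 2: p=0.4795, T=0.455, ωT=1.302028, cosh=1.974363, sinh=1.702383; start (x,ẋ)=(-0.037971, -0.084491) → end (x,ẋ)=(-0.592439, -2.687694)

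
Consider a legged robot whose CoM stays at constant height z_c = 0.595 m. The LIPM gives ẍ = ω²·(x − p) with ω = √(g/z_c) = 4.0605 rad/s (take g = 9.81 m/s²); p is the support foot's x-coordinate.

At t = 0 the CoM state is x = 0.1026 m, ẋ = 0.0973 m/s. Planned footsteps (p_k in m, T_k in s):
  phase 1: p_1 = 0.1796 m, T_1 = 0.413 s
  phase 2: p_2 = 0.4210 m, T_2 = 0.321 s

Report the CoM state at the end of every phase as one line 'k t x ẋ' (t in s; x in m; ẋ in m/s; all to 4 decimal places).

phase 1: p=0.1796, T=0.413, ωT=1.676986, cosh=2.768174, sinh=2.581237; start (x,ẋ)=(0.102600, 0.097300) → end (x,ẋ)=(0.028304, -0.537702)
phase 2: p=0.4210, T=0.321, ωT=1.303421, cosh=1.976735, sinh=1.705134; start (x,ẋ)=(0.028304, -0.537702) → end (x,ẋ)=(-0.581055, -3.781805)

1 0.4130 0.0283 -0.5377
2 0.7340 -0.5811 -3.7818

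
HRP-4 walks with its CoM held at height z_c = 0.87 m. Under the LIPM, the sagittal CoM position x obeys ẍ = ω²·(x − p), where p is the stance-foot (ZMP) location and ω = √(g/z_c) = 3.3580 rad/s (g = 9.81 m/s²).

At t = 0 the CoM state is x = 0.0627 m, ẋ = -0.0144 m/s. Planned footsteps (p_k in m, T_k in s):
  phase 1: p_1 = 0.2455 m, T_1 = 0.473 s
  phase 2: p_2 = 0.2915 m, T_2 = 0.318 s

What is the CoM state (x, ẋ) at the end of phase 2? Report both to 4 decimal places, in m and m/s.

x = -1.1218, ẋ = -4.6507

phase 1: p=0.2455, T=0.473, ωT=1.588334, cosh=2.549926, sinh=2.345660; start (x,ẋ)=(0.062700, -0.014400) → end (x,ẋ)=(-0.230685, -1.476585)
phase 2: p=0.2915, T=0.318, ωT=1.067844, cosh=1.626425, sinh=1.282676; start (x,ẋ)=(-0.230685, -1.476585) → end (x,ẋ)=(-1.121815, -4.650724)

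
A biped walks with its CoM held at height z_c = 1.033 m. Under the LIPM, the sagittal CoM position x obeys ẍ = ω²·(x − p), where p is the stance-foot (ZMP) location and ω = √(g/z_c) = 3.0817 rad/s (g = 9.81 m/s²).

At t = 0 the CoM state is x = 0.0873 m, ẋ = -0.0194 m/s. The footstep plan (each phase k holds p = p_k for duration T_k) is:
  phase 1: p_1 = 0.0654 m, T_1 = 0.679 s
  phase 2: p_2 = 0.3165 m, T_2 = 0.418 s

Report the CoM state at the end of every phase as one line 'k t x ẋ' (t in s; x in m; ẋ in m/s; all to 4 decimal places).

phase 1: p=0.0654, T=0.679, ωT=2.092474, cosh=4.114163, sinh=3.990781; start (x,ẋ)=(0.087300, -0.019400) → end (x,ẋ)=(0.130377, 0.189520)
phase 2: p=0.3165, T=0.418, ωT=1.288151, cosh=1.950927, sinh=1.675147; start (x,ẋ)=(0.130377, 0.189520) → end (x,ẋ)=(0.056407, -0.591082)

1 0.6790 0.1304 0.1895
2 1.0970 0.0564 -0.5911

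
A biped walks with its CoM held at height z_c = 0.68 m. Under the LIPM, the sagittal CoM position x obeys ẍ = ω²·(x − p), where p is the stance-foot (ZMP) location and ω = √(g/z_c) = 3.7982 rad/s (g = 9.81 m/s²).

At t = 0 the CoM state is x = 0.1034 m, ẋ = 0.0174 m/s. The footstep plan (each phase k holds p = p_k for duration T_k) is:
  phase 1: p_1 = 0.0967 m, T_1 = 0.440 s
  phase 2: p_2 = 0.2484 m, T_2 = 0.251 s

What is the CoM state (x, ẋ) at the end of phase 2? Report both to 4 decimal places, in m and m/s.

phase 1: p=0.0967, T=0.440, ωT=1.671208, cosh=2.753304, sinh=2.565284; start (x,ẋ)=(0.103400, 0.017400) → end (x,ẋ)=(0.126899, 0.113189)
phase 2: p=0.2484, T=0.251, ωT=0.953348, cosh=1.489915, sinh=1.104467; start (x,ẋ)=(0.126899, 0.113189) → end (x,ẋ)=(0.100288, -0.341053)

x = 0.1003, ẋ = -0.3411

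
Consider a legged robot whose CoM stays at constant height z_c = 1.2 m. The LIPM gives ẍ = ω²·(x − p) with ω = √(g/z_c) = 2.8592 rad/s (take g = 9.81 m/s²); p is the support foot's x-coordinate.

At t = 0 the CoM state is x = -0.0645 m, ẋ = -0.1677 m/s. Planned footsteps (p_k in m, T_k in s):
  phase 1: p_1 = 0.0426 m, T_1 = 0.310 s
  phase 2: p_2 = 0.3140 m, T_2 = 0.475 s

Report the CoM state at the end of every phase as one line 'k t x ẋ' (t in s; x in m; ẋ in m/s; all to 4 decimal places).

1 0.3100 -0.1685 -0.5464
2 0.7850 -1.0332 -3.6376

phase 1: p=0.0426, T=0.310, ωT=0.886352, cosh=1.419210, sinh=1.007053; start (x,ẋ)=(-0.064500, -0.167700) → end (x,ẋ)=(-0.168464, -0.546382)
phase 2: p=0.3140, T=0.475, ωT=1.358120, cosh=2.073010, sinh=1.815866; start (x,ẋ)=(-0.168464, -0.546382) → end (x,ẋ)=(-1.033157, -3.637569)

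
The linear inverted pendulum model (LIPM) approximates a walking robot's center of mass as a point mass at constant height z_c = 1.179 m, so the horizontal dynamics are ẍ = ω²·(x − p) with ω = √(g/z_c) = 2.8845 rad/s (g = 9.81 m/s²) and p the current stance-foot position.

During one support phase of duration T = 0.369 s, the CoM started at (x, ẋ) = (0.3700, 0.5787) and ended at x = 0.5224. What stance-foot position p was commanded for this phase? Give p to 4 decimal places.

p = 0.5369

ωT = 2.8845·0.369 = 1.064380; cosh(ωT) = 1.621992, sinh(ωT) = 1.277050
x(T) = p + (x₀−p)·cosh(ωT) + (ẋ₀/ω)·sinh(ωT) ⇒ p·(1 − cosh) = x(T) − x₀·cosh − (ẋ₀/ω)·sinh
numerator   = 0.5224 − (0.3700)·1.621992 − (0.5787/2.8845)·1.277050 = -0.333944
denominator = 1 − 1.621992 = -0.621992
p = -0.333944 / -0.621992 = 0.5369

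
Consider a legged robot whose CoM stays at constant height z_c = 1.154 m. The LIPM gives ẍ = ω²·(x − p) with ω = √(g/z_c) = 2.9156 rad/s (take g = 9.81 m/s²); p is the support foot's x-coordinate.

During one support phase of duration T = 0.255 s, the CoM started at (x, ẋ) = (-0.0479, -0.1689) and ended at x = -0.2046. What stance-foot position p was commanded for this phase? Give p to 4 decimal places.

p = 0.3307

ωT = 2.9156·0.255 = 0.743478; cosh(ωT) = 1.289348, sinh(ωT) = 0.813890
x(T) = p + (x₀−p)·cosh(ωT) + (ẋ₀/ω)·sinh(ωT) ⇒ p·(1 − cosh) = x(T) − x₀·cosh − (ẋ₀/ω)·sinh
numerator   = -0.2046 − (-0.0479)·1.289348 − (-0.1689/2.9156)·0.813890 = -0.095692
denominator = 1 − 1.289348 = -0.289348
p = -0.095692 / -0.289348 = 0.3307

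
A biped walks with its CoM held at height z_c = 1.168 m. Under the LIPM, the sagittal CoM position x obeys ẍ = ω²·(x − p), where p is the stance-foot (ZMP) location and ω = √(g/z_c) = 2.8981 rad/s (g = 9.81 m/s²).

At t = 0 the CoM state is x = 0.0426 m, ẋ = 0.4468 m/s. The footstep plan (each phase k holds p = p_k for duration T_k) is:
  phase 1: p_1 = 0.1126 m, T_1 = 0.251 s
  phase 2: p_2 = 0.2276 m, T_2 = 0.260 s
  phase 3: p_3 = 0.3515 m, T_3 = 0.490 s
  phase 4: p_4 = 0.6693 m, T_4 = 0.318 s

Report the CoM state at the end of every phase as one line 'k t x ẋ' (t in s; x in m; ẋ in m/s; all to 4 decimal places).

phase 1: p=0.1126, T=0.251, ωT=0.727423, cosh=1.276446, sinh=0.793294; start (x,ẋ)=(0.042600, 0.446800) → end (x,ẋ)=(0.145551, 0.409383)
phase 2: p=0.2276, T=0.260, ωT=0.753506, cosh=1.297574, sinh=0.826861; start (x,ẋ)=(0.145551, 0.409383) → end (x,ẋ)=(0.237937, 0.334588)
phase 3: p=0.3515, T=0.490, ωT=1.420069, cosh=2.189552, sinh=1.947854; start (x,ẋ)=(0.237937, 0.334588) → end (x,ẋ)=(0.327729, 0.091526)
phase 4: p=0.6693, T=0.318, ωT=0.921596, cosh=1.455591, sinh=1.057707; start (x,ẋ)=(0.327729, 0.091526) → end (x,ẋ)=(0.205516, -0.913807)

1 0.2510 0.1456 0.4094
2 0.5110 0.2379 0.3346
3 1.0010 0.3277 0.0915
4 1.3190 0.2055 -0.9138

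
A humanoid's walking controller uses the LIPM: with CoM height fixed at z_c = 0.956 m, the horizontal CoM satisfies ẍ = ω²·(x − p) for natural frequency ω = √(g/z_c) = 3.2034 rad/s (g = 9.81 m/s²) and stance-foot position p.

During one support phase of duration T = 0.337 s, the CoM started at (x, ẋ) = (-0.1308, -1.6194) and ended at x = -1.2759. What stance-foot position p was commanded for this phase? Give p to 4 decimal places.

ωT = 3.2034·0.337 = 1.079546; cosh(ωT) = 1.641546, sinh(ωT) = 1.301796
x(T) = p + (x₀−p)·cosh(ωT) + (ẋ₀/ω)·sinh(ωT) ⇒ p·(1 − cosh) = x(T) − x₀·cosh − (ẋ₀/ω)·sinh
numerator   = -1.2759 − (-0.1308)·1.641546 − (-1.6194/3.2034)·1.301796 = -0.403095
denominator = 1 − 1.641546 = -0.641546
p = -0.403095 / -0.641546 = 0.6283

p = 0.6283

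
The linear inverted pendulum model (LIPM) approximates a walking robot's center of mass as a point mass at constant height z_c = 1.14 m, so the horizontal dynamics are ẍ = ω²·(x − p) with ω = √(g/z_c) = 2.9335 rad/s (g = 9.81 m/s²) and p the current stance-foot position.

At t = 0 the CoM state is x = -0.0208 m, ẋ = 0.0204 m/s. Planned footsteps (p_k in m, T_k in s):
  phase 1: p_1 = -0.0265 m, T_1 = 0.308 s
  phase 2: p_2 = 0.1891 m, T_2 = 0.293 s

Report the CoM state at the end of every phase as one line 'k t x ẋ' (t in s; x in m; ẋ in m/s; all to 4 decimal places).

1 0.3080 -0.0111 0.0466
2 0.6010 -0.0744 -0.5045

phase 1: p=-0.0265, T=0.308, ωT=0.903518, cosh=1.436707, sinh=1.031565; start (x,ẋ)=(-0.020800, 0.020400) → end (x,ẋ)=(-0.011137, 0.046558)
phase 2: p=0.1891, T=0.293, ωT=0.859515, cosh=1.392692, sinh=0.969324; start (x,ẋ)=(-0.011137, 0.046558) → end (x,ẋ)=(-0.074384, -0.504537)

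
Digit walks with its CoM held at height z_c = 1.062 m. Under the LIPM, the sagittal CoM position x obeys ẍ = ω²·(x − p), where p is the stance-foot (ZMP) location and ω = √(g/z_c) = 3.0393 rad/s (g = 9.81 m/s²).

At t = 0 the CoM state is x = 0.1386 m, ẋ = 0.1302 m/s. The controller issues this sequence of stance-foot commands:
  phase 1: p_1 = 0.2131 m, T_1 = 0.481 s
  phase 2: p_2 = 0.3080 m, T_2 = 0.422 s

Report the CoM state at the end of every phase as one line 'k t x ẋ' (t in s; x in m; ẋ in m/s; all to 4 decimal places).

phase 1: p=0.2131, T=0.481, ωT=1.461903, cosh=2.272979, sinh=2.041184; start (x,ẋ)=(0.138600, 0.130200) → end (x,ẋ)=(0.131205, -0.166239)
phase 2: p=0.3080, T=0.422, ωT=1.282585, cosh=1.941634, sinh=1.664314; start (x,ẋ)=(0.131205, -0.166239) → end (x,ẋ)=(-0.126303, -1.217066)

1 0.4810 0.1312 -0.1662
2 0.9030 -0.1263 -1.2171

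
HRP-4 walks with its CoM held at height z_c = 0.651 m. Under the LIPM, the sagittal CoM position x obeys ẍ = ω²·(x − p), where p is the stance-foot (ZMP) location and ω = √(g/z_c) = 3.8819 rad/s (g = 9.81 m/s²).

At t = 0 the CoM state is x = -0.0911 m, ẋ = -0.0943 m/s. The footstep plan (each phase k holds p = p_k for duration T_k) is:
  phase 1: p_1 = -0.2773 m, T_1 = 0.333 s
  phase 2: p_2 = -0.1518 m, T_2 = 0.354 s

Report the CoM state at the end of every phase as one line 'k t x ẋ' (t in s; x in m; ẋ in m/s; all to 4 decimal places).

phase 1: p=-0.2773, T=0.333, ωT=1.292673, cosh=1.958522, sinh=1.683986; start (x,ẋ)=(-0.091100, -0.094300) → end (x,ẋ)=(0.046469, 1.032513)
phase 2: p=-0.1518, T=0.354, ωT=1.374193, cosh=2.102464, sinh=1.849420; start (x,ẋ)=(0.046469, 1.032513) → end (x,ẋ)=(0.756965, 3.594249)

1 0.3330 0.0465 1.0325
2 0.6870 0.7570 3.5942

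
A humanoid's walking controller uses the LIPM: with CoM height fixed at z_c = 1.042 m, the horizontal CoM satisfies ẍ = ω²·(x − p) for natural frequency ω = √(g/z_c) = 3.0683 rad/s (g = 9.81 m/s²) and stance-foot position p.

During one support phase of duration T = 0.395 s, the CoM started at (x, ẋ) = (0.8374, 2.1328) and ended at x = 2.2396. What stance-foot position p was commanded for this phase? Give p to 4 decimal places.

p = 0.4298

ωT = 3.0683·0.395 = 1.211979; cosh(ωT) = 1.828867, sinh(ωT) = 1.531259
x(T) = p + (x₀−p)·cosh(ωT) + (ẋ₀/ω)·sinh(ωT) ⇒ p·(1 − cosh) = x(T) − x₀·cosh − (ẋ₀/ω)·sinh
numerator   = 2.2396 − (0.8374)·1.828867 − (2.1328/3.0683)·1.531259 = -0.356284
denominator = 1 − 1.828867 = -0.828867
p = -0.356284 / -0.828867 = 0.4298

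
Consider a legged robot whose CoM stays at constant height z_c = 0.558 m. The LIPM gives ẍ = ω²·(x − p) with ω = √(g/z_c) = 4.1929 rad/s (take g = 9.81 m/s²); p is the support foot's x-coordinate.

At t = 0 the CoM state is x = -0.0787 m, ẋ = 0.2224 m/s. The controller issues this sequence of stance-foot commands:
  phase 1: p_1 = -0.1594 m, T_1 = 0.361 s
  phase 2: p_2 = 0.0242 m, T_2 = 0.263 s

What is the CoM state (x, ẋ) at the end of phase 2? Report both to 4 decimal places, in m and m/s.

x = 0.6334, ẋ = 2.8014

phase 1: p=-0.1594, T=0.361, ωT=1.513637, cosh=2.381666, sinh=2.161558; start (x,ẋ)=(-0.078700, 0.222400) → end (x,ẋ)=(0.147454, 1.261082)
phase 2: p=0.0242, T=0.263, ωT=1.102733, cosh=1.672175, sinh=1.340212; start (x,ẋ)=(0.147454, 1.261082) → end (x,ẋ)=(0.633393, 2.801360)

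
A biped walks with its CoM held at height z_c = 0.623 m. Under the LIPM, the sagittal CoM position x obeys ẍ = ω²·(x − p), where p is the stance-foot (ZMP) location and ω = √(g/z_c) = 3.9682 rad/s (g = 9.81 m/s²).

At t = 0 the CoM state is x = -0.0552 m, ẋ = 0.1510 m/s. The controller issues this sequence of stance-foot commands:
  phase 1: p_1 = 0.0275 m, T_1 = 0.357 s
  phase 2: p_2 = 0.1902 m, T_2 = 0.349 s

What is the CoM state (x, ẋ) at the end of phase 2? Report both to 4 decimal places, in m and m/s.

phase 1: p=0.0275, T=0.357, ωT=1.416647, cosh=2.182900, sinh=1.940374; start (x,ẋ)=(-0.055200, 0.151000) → end (x,ẋ)=(-0.079190, -0.307155)
phase 2: p=0.1902, T=0.349, ωT=1.384902, cosh=2.122391, sinh=1.872043; start (x,ẋ)=(-0.079190, -0.307155) → end (x,ẋ)=(-0.526454, -2.653102)

x = -0.5265, ẋ = -2.6531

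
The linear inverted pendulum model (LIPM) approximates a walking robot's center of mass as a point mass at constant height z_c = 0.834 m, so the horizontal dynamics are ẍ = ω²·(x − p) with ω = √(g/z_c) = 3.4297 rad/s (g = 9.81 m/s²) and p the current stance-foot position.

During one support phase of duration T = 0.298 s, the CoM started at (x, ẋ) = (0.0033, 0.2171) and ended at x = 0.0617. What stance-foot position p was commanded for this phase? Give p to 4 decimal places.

p = 0.0352

ωT = 3.4297·0.298 = 1.022051; cosh(ωT) = 1.569372, sinh(ωT) = 1.209516
x(T) = p + (x₀−p)·cosh(ωT) + (ẋ₀/ω)·sinh(ωT) ⇒ p·(1 − cosh) = x(T) − x₀·cosh − (ẋ₀/ω)·sinh
numerator   = 0.0617 − (0.0033)·1.569372 − (0.2171/3.4297)·1.209516 = -0.020041
denominator = 1 − 1.569372 = -0.569372
p = -0.020041 / -0.569372 = 0.0352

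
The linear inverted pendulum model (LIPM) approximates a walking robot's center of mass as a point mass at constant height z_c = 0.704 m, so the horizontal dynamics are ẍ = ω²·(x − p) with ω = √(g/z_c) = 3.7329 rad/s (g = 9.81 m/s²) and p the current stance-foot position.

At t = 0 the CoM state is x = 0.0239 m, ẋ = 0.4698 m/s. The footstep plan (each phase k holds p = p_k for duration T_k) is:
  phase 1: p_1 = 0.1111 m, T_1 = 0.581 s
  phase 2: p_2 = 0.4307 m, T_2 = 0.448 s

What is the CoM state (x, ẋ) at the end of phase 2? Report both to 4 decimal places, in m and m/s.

phase 1: p=0.1111, T=0.581, ωT=2.168815, cosh=4.431112, sinh=4.316799; start (x,ẋ)=(0.023900, 0.469800) → end (x,ẋ)=(0.267993, 0.676580)
phase 2: p=0.4307, T=0.448, ωT=1.672339, cosh=2.756208, sinh=2.568401; start (x,ẋ)=(0.267993, 0.676580) → end (x,ẋ)=(0.447763, 0.304828)

x = 0.4478, ẋ = 0.3048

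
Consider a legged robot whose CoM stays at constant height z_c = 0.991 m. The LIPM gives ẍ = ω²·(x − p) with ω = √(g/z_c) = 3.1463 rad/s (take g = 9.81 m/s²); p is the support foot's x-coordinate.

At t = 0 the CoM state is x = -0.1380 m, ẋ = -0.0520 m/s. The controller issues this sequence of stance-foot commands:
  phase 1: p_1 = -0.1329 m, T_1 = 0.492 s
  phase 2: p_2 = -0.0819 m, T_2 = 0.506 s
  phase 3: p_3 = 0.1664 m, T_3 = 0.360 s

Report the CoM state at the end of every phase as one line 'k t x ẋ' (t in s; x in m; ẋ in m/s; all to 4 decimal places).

1 0.4920 -0.1825 -0.1638
2 0.9980 -0.4620 -1.1647
3 1.3580 -1.4249 -4.7451

phase 1: p=-0.1329, T=0.492, ωT=1.547980, cosh=2.457319, sinh=2.244642; start (x,ẋ)=(-0.138000, -0.052000) → end (x,ẋ)=(-0.182530, -0.163798)
phase 2: p=-0.0819, T=0.506, ωT=1.592028, cosh=2.558608, sinh=2.355095; start (x,ẋ)=(-0.182530, -0.163798) → end (x,ẋ)=(-0.461981, -1.164750)
phase 3: p=0.1664, T=0.360, ωT=1.132668, cosh=1.713050, sinh=1.390877; start (x,ẋ)=(-0.461981, -1.164750) → end (x,ẋ)=(-1.424946, -4.745144)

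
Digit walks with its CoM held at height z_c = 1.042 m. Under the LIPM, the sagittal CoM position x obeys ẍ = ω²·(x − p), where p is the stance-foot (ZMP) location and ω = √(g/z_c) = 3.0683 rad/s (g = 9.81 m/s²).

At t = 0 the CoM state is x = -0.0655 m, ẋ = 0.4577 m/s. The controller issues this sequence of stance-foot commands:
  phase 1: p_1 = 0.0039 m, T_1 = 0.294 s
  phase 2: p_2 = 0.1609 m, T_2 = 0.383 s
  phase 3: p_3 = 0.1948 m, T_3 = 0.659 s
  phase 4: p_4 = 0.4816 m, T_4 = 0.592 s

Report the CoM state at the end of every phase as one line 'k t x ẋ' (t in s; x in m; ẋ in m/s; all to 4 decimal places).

1 0.2940 0.0579 0.4377
2 0.6770 0.1871 0.3132
3 1.3360 0.5440 1.1161
4 1.9280 1.7676 4.0961

phase 1: p=0.0039, T=0.294, ωT=0.902080, cosh=1.435225, sinh=1.029500; start (x,ẋ)=(-0.065500, 0.457700) → end (x,ẋ)=(0.057866, 0.437681)
phase 2: p=0.1609, T=0.383, ωT=1.175159, cosh=1.773714, sinh=1.464944; start (x,ẋ)=(0.057866, 0.437681) → end (x,ẋ)=(0.187116, 0.313196)
phase 3: p=0.1948, T=0.659, ωT=2.022010, cosh=3.842940, sinh=3.710550; start (x,ẋ)=(0.187116, 0.313196) → end (x,ẋ)=(0.544026, 1.116115)
phase 4: p=0.4816, T=0.592, ωT=1.816434, cosh=3.156245, sinh=2.993641; start (x,ẋ)=(0.544026, 1.116115) → end (x,ẋ)=(1.767590, 4.096142)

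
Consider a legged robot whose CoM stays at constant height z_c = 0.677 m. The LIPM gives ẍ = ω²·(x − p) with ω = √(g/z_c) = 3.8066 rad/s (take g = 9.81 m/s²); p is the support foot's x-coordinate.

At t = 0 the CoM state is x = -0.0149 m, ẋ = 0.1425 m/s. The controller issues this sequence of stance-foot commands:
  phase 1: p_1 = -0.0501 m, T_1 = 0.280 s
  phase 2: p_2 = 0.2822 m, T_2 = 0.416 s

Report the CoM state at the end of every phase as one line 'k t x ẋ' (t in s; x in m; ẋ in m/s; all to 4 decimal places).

phase 1: p=-0.0501, T=0.280, ωT=1.065848, cosh=1.623868, sinh=1.279432; start (x,ẋ)=(-0.014900, 0.142500) → end (x,ẋ)=(0.054956, 0.402835)
phase 2: p=0.2822, T=0.416, ωT=1.583546, cosh=2.538723, sinh=2.333477; start (x,ẋ)=(0.054956, 0.402835) → end (x,ẋ)=(-0.047769, -0.995836)

1 0.2800 0.0550 0.4028
2 0.6960 -0.0478 -0.9958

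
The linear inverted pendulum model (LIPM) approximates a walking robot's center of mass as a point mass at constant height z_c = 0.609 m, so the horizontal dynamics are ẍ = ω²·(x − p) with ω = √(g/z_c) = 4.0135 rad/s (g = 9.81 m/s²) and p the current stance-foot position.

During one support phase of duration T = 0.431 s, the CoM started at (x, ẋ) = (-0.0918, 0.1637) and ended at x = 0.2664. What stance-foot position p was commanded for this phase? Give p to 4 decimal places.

ωT = 4.0135·0.431 = 1.729818; cosh(ωT) = 2.908473, sinh(ωT) = 2.731157
x(T) = p + (x₀−p)·cosh(ωT) + (ẋ₀/ω)·sinh(ωT) ⇒ p·(1 − cosh) = x(T) − x₀·cosh − (ẋ₀/ω)·sinh
numerator   = 0.2664 − (-0.0918)·2.908473 − (0.1637/4.0135)·2.731157 = 0.422001
denominator = 1 − 2.908473 = -1.908473
p = 0.422001 / -1.908473 = -0.2211

p = -0.2211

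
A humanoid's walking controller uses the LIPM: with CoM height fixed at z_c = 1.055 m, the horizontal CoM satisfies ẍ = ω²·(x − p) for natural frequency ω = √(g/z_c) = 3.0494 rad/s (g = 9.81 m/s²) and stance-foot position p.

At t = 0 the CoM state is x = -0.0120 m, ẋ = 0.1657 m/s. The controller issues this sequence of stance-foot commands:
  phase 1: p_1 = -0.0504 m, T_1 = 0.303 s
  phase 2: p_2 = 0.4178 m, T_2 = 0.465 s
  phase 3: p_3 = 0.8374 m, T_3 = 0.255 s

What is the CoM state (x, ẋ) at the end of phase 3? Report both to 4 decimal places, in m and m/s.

phase 1: p=-0.0504, T=0.303, ωT=0.923968, cosh=1.458104, sinh=1.061163; start (x,ẋ)=(-0.012000, 0.165700) → end (x,ẋ)=(0.063253, 0.365867)
phase 2: p=0.4178, T=0.465, ωT=1.417971, cosh=2.185470, sinh=1.943265; start (x,ẋ)=(0.063253, 0.365867) → end (x,ẋ)=(-0.123898, -1.301379)
phase 3: p=0.8374, T=0.255, ωT=0.777597, cosh=1.317873, sinh=0.858364; start (x,ẋ)=(-0.123898, -1.301379) → end (x,ẋ)=(-0.795789, -4.231245)

x = -0.7958, ẋ = -4.2312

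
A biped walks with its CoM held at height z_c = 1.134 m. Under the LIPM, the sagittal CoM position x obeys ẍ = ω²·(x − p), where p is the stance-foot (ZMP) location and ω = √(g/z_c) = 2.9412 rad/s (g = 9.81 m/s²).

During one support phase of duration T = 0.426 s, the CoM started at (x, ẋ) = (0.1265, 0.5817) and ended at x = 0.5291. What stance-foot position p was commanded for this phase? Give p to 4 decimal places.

ωT = 2.9412·0.426 = 1.252951; cosh(ωT) = 1.893160, sinh(ωT) = 1.607499
x(T) = p + (x₀−p)·cosh(ωT) + (ẋ₀/ω)·sinh(ωT) ⇒ p·(1 − cosh) = x(T) − x₀·cosh − (ẋ₀/ω)·sinh
numerator   = 0.5291 − (0.1265)·1.893160 − (0.5817/2.9412)·1.607499 = -0.028310
denominator = 1 − 1.893160 = -0.893160
p = -0.028310 / -0.893160 = 0.0317

p = 0.0317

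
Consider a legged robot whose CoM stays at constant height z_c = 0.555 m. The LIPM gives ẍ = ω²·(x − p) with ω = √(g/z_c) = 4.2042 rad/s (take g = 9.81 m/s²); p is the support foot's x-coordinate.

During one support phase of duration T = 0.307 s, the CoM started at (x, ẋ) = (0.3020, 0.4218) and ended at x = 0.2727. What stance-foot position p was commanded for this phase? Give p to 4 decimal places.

ωT = 4.2042·0.307 = 1.290689; cosh(ωT) = 1.955186, sinh(ωT) = 1.680105
x(T) = p + (x₀−p)·cosh(ωT) + (ẋ₀/ω)·sinh(ωT) ⇒ p·(1 − cosh) = x(T) − x₀·cosh − (ẋ₀/ω)·sinh
numerator   = 0.2727 − (0.3020)·1.955186 − (0.4218/4.2042)·1.680105 = -0.486328
denominator = 1 − 1.955186 = -0.955186
p = -0.486328 / -0.955186 = 0.5091

p = 0.5091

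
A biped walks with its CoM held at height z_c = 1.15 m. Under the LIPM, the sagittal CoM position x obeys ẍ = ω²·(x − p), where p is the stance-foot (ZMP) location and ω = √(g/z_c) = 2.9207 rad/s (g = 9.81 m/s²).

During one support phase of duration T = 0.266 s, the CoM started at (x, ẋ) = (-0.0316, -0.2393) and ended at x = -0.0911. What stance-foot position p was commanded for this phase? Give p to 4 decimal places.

p = -0.0655

ωT = 2.9207·0.266 = 0.776906; cosh(ωT) = 1.317280, sinh(ωT) = 0.857454
x(T) = p + (x₀−p)·cosh(ωT) + (ẋ₀/ω)·sinh(ωT) ⇒ p·(1 − cosh) = x(T) − x₀·cosh − (ẋ₀/ω)·sinh
numerator   = -0.0911 − (-0.0316)·1.317280 − (-0.2393/2.9207)·0.857454 = 0.020779
denominator = 1 − 1.317280 = -0.317280
p = 0.020779 / -0.317280 = -0.0655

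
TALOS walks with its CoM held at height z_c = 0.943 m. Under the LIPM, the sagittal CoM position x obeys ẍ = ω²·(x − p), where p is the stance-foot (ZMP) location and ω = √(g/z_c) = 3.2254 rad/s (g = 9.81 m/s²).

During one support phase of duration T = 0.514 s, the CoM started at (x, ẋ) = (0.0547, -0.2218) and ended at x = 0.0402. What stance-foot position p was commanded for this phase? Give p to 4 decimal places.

p = -0.0380

ωT = 3.2254·0.514 = 1.657856; cosh(ωT) = 2.719296, sinh(ωT) = 2.528749
x(T) = p + (x₀−p)·cosh(ωT) + (ẋ₀/ω)·sinh(ωT) ⇒ p·(1 − cosh) = x(T) − x₀·cosh − (ẋ₀/ω)·sinh
numerator   = 0.0402 − (0.0547)·2.719296 − (-0.2218/3.2254)·2.528749 = 0.065348
denominator = 1 − 2.719296 = -1.719296
p = 0.065348 / -1.719296 = -0.0380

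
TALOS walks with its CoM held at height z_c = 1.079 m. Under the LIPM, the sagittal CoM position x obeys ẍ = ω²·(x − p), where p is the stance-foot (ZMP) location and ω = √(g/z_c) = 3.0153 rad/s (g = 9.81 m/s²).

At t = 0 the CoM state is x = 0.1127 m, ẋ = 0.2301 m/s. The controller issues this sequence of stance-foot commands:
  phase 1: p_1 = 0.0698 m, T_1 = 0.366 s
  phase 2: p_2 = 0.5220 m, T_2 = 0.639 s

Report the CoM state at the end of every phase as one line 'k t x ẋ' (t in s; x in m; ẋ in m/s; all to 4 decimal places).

phase 1: p=0.0698, T=0.366, ωT=1.103600, cosh=1.673337, sinh=1.341662; start (x,ẋ)=(0.112700, 0.230100) → end (x,ẋ)=(0.243970, 0.558588)
phase 2: p=0.5220, T=0.639, ωT=1.926777, cosh=3.506478, sinh=3.360861; start (x,ẋ)=(0.243970, 0.558588) → end (x,ẋ)=(0.169695, -0.858887)

1 0.3660 0.2440 0.5586
2 1.0050 0.1697 -0.8589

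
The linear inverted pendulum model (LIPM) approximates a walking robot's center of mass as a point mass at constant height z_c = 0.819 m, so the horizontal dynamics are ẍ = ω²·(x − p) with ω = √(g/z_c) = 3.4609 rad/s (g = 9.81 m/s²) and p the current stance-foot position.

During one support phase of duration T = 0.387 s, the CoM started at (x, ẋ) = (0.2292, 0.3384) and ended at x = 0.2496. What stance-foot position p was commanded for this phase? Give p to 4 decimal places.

p = 0.3768

ωT = 3.4609·0.387 = 1.339368; cosh(ωT) = 2.039321, sinh(ωT) = 1.777310
x(T) = p + (x₀−p)·cosh(ωT) + (ẋ₀/ω)·sinh(ωT) ⇒ p·(1 − cosh) = x(T) − x₀·cosh − (ẋ₀/ω)·sinh
numerator   = 0.2496 − (0.2292)·2.039321 − (0.3384/3.4609)·1.777310 = -0.391594
denominator = 1 − 2.039321 = -1.039321
p = -0.391594 / -1.039321 = 0.3768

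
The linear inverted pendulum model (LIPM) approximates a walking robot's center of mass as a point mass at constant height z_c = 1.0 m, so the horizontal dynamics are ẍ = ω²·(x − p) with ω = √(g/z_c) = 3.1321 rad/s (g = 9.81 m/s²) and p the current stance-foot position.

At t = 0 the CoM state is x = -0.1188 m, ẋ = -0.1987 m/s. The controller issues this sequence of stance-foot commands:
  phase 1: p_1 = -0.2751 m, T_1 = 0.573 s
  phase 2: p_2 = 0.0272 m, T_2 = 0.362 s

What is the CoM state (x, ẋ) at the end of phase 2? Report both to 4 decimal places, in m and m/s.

x = 0.3830, ẋ = 1.3822

phase 1: p=-0.2751, T=0.573, ωT=1.794693, cosh=3.091904, sinh=2.925725; start (x,ẋ)=(-0.118800, -0.198700) → end (x,ẋ)=(0.022557, 0.817919)
phase 2: p=0.0272, T=0.362, ωT=1.133820, cosh=1.714653, sinh=1.392852; start (x,ẋ)=(0.022557, 0.817919) → end (x,ẋ)=(0.382969, 1.382193)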